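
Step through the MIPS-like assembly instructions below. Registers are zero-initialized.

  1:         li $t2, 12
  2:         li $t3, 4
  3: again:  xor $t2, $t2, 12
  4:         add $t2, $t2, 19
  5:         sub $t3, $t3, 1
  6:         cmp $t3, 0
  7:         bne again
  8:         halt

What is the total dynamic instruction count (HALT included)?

23

li $t2, 12 → $t2=12
li $t3, 4 → $t3=4
xor $t2, $t2, 12 → $t2=12^12=0
add $t2, $t2, 19 → $t2=0+19=19
sub $t3, $t3, 1 → $t3=4-1=3
cmp $t3, 0  (cmp 3,0)
bne again: taken
xor $t2, $t2, 12 → $t2=19^12=31
add $t2, $t2, 19 → $t2=31+19=50
sub $t3, $t3, 1 → $t3=3-1=2
cmp $t3, 0  (cmp 2,0)
bne again: taken
xor $t2, $t2, 12 → $t2=50^12=62
add $t2, $t2, 19 → $t2=62+19=81
sub $t3, $t3, 1 → $t3=2-1=1
cmp $t3, 0  (cmp 1,0)
bne again: taken
xor $t2, $t2, 12 → $t2=81^12=93
add $t2, $t2, 19 → $t2=93+19=112
sub $t3, $t3, 1 → $t3=1-1=0
cmp $t3, 0  (cmp 0,0)
bne again: not taken
halt.
Total executed instructions: 23.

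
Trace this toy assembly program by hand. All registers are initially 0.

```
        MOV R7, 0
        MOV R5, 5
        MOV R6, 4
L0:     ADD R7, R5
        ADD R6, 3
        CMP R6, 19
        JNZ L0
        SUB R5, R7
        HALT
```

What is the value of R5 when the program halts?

-20

after MOV R7, 0: R7=0
after MOV R5, 5: R5=5
after MOV R6, 4: R6=4
after ADD R7, R5: R7=0+5=5
after ADD R6, 3: R6=4+3=7
CMP R6, 19  (cmp 7,19)
JNZ L0: taken
after ADD R7, R5: R7=5+5=10
after ADD R6, 3: R6=7+3=10
CMP R6, 19  (cmp 10,19)
JNZ L0: taken
after ADD R7, R5: R7=10+5=15
after ADD R6, 3: R6=10+3=13
CMP R6, 19  (cmp 13,19)
JNZ L0: taken
after ADD R7, R5: R7=15+5=20
after ADD R6, 3: R6=13+3=16
CMP R6, 19  (cmp 16,19)
JNZ L0: taken
after ADD R7, R5: R7=20+5=25
after ADD R6, 3: R6=16+3=19
CMP R6, 19  (cmp 19,19)
JNZ L0: not taken
after SUB R5, R7: R5=5-25=-20
halt.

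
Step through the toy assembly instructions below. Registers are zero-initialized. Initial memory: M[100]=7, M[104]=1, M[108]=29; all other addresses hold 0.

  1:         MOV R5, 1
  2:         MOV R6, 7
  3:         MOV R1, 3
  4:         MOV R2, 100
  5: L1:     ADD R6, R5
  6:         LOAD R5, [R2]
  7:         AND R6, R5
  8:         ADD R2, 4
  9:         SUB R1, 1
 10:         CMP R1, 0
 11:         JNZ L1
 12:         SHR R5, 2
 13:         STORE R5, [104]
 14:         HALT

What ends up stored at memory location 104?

R5=1
R6=7
R1=3
R2=100
R6=7+1=8
R5=M[100]=7
R6=8&7=0
R2=100+4=104
R1=3-1=2
CMP R1, 0  (cmp 2,0)
JNZ L1: taken
R6=0+7=7
R5=M[104]=1
R6=7&1=1
R2=104+4=108
R1=2-1=1
CMP R1, 0  (cmp 1,0)
JNZ L1: taken
R6=1+1=2
R5=M[108]=29
R6=2&29=0
R2=108+4=112
R1=1-1=0
CMP R1, 0  (cmp 0,0)
JNZ L1: not taken
R5=29>>2=7
STORE R5, [104] → M[104]=7
halt.

7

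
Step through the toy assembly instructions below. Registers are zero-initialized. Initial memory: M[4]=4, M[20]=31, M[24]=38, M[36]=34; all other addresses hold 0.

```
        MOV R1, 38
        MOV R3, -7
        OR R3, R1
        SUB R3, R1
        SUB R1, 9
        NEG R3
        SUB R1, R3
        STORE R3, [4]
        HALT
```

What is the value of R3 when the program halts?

MOV R1, 38 → R1=38
MOV R3, -7 → R3=-7
OR R3, R1 → R3=(-7)|38=-1
SUB R3, R1 → R3=(-1)-38=-39
SUB R1, 9 → R1=38-9=29
NEG R3 → R3=-(-39)=39
SUB R1, R3 → R1=29-39=-10
STORE R3, [4] → M[4]=39
halt.

39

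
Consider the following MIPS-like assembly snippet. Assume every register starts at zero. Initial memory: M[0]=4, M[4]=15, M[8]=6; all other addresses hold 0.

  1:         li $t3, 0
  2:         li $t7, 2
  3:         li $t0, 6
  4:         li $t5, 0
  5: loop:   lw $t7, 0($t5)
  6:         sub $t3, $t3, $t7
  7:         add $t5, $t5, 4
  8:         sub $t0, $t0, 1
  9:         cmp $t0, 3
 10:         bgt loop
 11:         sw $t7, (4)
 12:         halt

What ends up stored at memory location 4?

after li $t3, 0: $t3=0
after li $t7, 2: $t7=2
after li $t0, 6: $t0=6
after li $t5, 0: $t5=0
after lw $t7, 0($t5): $t7=M[0]=4
after sub $t3, $t3, $t7: $t3=0-4=-4
after add $t5, $t5, 4: $t5=0+4=4
after sub $t0, $t0, 1: $t0=6-1=5
cmp $t0, 3  (cmp 5,3)
bgt loop: taken
after lw $t7, 0($t5): $t7=M[4]=15
after sub $t3, $t3, $t7: $t3=(-4)-15=-19
after add $t5, $t5, 4: $t5=4+4=8
after sub $t0, $t0, 1: $t0=5-1=4
cmp $t0, 3  (cmp 4,3)
bgt loop: taken
after lw $t7, 0($t5): $t7=M[8]=6
after sub $t3, $t3, $t7: $t3=(-19)-6=-25
after add $t5, $t5, 4: $t5=8+4=12
after sub $t0, $t0, 1: $t0=4-1=3
cmp $t0, 3  (cmp 3,3)
bgt loop: not taken
sw $t7, (4) → M[4]=6
halt.

6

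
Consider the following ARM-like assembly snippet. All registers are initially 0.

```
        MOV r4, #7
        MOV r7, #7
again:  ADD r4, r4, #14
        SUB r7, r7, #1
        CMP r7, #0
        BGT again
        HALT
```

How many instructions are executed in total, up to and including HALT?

31

after MOV r4, #7: r4=7
after MOV r7, #7: r7=7
after ADD r4, r4, #14: r4=7+14=21
after SUB r7, r7, #1: r7=7-1=6
CMP r7, #0  (cmp 6,0)
BGT again: taken
after ADD r4, r4, #14: r4=21+14=35
after SUB r7, r7, #1: r7=6-1=5
CMP r7, #0  (cmp 5,0)
BGT again: taken
after ADD r4, r4, #14: r4=35+14=49
after SUB r7, r7, #1: r7=5-1=4
CMP r7, #0  (cmp 4,0)
BGT again: taken
after ADD r4, r4, #14: r4=49+14=63
after SUB r7, r7, #1: r7=4-1=3
CMP r7, #0  (cmp 3,0)
BGT again: taken
after ADD r4, r4, #14: r4=63+14=77
after SUB r7, r7, #1: r7=3-1=2
CMP r7, #0  (cmp 2,0)
BGT again: taken
after ADD r4, r4, #14: r4=77+14=91
after SUB r7, r7, #1: r7=2-1=1
CMP r7, #0  (cmp 1,0)
BGT again: taken
after ADD r4, r4, #14: r4=91+14=105
after SUB r7, r7, #1: r7=1-1=0
CMP r7, #0  (cmp 0,0)
BGT again: not taken
halt.
Total executed instructions: 31.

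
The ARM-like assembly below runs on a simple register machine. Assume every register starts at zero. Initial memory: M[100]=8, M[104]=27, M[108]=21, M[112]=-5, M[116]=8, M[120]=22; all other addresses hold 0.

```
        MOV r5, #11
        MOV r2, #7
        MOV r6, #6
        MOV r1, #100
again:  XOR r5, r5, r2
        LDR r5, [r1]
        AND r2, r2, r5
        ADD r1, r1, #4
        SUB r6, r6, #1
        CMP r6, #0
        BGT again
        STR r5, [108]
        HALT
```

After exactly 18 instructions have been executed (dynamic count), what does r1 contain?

MOV r5, #11 → r5=11
MOV r2, #7 → r2=7
MOV r6, #6 → r6=6
MOV r1, #100 → r1=100
XOR r5, r5, r2 → r5=11^7=12
LDR r5, [r1] → r5=M[100]=8
AND r2, r2, r5 → r2=7&8=0
ADD r1, r1, #4 → r1=100+4=104
SUB r6, r6, #1 → r6=6-1=5
CMP r6, #0  (cmp 5,0)
BGT again: taken
XOR r5, r5, r2 → r5=8^0=8
LDR r5, [r1] → r5=M[104]=27
AND r2, r2, r5 → r2=0&27=0
ADD r1, r1, #4 → r1=104+4=108
SUB r6, r6, #1 → r6=5-1=4
CMP r6, #0  (cmp 4,0)
BGT again: taken
After step 18: r1 = 108.

108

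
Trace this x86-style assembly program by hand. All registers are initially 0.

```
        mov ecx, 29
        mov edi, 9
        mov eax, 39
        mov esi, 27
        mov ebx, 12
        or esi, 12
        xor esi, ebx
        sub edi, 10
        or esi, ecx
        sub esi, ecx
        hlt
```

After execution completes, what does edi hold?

-1

mov ecx, 29 → ecx=29
mov edi, 9 → edi=9
mov eax, 39 → eax=39
mov esi, 27 → esi=27
mov ebx, 12 → ebx=12
or esi, 12 → esi=27|12=31
xor esi, ebx → esi=31^12=19
sub edi, 10 → edi=9-10=-1
or esi, ecx → esi=19|29=31
sub esi, ecx → esi=31-29=2
halt.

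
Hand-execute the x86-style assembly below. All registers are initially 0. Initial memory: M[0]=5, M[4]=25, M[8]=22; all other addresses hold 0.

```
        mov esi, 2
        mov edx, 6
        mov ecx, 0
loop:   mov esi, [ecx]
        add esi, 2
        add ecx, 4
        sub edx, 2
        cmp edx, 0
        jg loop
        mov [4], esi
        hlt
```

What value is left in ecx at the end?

after mov esi, 2: esi=2
after mov edx, 6: edx=6
after mov ecx, 0: ecx=0
after mov esi, [ecx]: esi=M[0]=5
after add esi, 2: esi=5+2=7
after add ecx, 4: ecx=0+4=4
after sub edx, 2: edx=6-2=4
cmp edx, 0  (cmp 4,0)
jg loop: taken
after mov esi, [ecx]: esi=M[4]=25
after add esi, 2: esi=25+2=27
after add ecx, 4: ecx=4+4=8
after sub edx, 2: edx=4-2=2
cmp edx, 0  (cmp 2,0)
jg loop: taken
after mov esi, [ecx]: esi=M[8]=22
after add esi, 2: esi=22+2=24
after add ecx, 4: ecx=8+4=12
after sub edx, 2: edx=2-2=0
cmp edx, 0  (cmp 0,0)
jg loop: not taken
mov [4], esi → M[4]=24
halt.

12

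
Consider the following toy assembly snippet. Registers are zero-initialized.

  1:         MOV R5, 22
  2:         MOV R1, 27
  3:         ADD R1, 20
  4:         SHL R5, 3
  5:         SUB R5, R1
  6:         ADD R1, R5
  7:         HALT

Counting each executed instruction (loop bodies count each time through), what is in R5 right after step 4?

MOV R5, 22 → R5=22
MOV R1, 27 → R1=27
ADD R1, 20 → R1=27+20=47
SHL R5, 3 → R5=22<<3=176
After step 4: R5 = 176.

176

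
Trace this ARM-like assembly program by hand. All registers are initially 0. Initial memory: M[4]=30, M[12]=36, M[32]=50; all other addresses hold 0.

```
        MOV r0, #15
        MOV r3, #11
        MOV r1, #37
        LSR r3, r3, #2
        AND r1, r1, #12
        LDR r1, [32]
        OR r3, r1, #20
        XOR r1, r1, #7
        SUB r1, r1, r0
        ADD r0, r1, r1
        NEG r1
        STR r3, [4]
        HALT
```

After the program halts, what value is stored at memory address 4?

after MOV r0, #15: r0=15
after MOV r3, #11: r3=11
after MOV r1, #37: r1=37
after LSR r3, r3, #2: r3=11>>2=2
after AND r1, r1, #12: r1=37&12=4
after LDR r1, [32]: r1=M[32]=50
after OR r3, r1, #20: r3=50|20=54
after XOR r1, r1, #7: r1=50^7=53
after SUB r1, r1, r0: r1=53-15=38
after ADD r0, r1, r1: r0=38+38=76
after NEG r1: r1=-(38)=-38
STR r3, [4] → M[4]=54
halt.

54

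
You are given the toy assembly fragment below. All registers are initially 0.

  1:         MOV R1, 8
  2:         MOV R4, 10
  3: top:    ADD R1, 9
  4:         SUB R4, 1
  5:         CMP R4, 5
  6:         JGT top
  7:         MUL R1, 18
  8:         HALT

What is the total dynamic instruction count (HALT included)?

MOV R1, 8 → R1=8
MOV R4, 10 → R4=10
ADD R1, 9 → R1=8+9=17
SUB R4, 1 → R4=10-1=9
CMP R4, 5  (cmp 9,5)
JGT top: taken
ADD R1, 9 → R1=17+9=26
SUB R4, 1 → R4=9-1=8
CMP R4, 5  (cmp 8,5)
JGT top: taken
ADD R1, 9 → R1=26+9=35
SUB R4, 1 → R4=8-1=7
CMP R4, 5  (cmp 7,5)
JGT top: taken
ADD R1, 9 → R1=35+9=44
SUB R4, 1 → R4=7-1=6
CMP R4, 5  (cmp 6,5)
JGT top: taken
ADD R1, 9 → R1=44+9=53
SUB R4, 1 → R4=6-1=5
CMP R4, 5  (cmp 5,5)
JGT top: not taken
MUL R1, 18 → R1=53*18=954
halt.
Total executed instructions: 24.

24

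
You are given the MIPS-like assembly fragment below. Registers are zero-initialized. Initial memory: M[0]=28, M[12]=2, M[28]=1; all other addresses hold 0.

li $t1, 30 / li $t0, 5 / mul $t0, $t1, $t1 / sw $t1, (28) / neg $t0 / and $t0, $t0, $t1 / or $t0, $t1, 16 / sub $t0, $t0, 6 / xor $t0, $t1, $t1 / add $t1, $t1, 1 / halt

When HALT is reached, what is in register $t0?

after li $t1, 30: $t1=30
after li $t0, 5: $t0=5
after mul $t0, $t1, $t1: $t0=30*30=900
sw $t1, (28) → M[28]=30
after neg $t0: $t0=-(900)=-900
after and $t0, $t0, $t1: $t0=(-900)&30=28
after or $t0, $t1, 16: $t0=30|16=30
after sub $t0, $t0, 6: $t0=30-6=24
after xor $t0, $t1, $t1: $t0=30^30=0
after add $t1, $t1, 1: $t1=30+1=31
halt.

0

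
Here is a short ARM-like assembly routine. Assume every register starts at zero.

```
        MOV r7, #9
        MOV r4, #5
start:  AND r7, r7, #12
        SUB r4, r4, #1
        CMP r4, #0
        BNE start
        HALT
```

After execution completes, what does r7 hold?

8

MOV r7, #9 → r7=9
MOV r4, #5 → r4=5
AND r7, r7, #12 → r7=9&12=8
SUB r4, r4, #1 → r4=5-1=4
CMP r4, #0  (cmp 4,0)
BNE start: taken
AND r7, r7, #12 → r7=8&12=8
SUB r4, r4, #1 → r4=4-1=3
CMP r4, #0  (cmp 3,0)
BNE start: taken
AND r7, r7, #12 → r7=8&12=8
SUB r4, r4, #1 → r4=3-1=2
CMP r4, #0  (cmp 2,0)
BNE start: taken
AND r7, r7, #12 → r7=8&12=8
SUB r4, r4, #1 → r4=2-1=1
CMP r4, #0  (cmp 1,0)
BNE start: taken
AND r7, r7, #12 → r7=8&12=8
SUB r4, r4, #1 → r4=1-1=0
CMP r4, #0  (cmp 0,0)
BNE start: not taken
halt.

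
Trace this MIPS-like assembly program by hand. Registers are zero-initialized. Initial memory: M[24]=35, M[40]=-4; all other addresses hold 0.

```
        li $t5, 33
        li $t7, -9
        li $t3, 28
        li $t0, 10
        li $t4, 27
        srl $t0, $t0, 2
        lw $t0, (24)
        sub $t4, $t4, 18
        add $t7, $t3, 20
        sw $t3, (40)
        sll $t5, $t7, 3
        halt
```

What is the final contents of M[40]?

$t5=33
$t7=-9
$t3=28
$t0=10
$t4=27
$t0=10>>2=2
$t0=M[24]=35
$t4=27-18=9
$t7=28+20=48
sw $t3, (40) → M[40]=28
$t5=48<<3=384
halt.

28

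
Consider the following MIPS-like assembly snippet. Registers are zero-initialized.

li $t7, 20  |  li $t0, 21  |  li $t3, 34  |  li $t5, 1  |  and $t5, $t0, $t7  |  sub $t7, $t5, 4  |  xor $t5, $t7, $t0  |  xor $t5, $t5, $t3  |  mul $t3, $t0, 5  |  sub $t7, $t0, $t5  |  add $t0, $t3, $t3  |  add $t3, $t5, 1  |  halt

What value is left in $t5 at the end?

39

li $t7, 20 → $t7=20
li $t0, 21 → $t0=21
li $t3, 34 → $t3=34
li $t5, 1 → $t5=1
and $t5, $t0, $t7 → $t5=21&20=20
sub $t7, $t5, 4 → $t7=20-4=16
xor $t5, $t7, $t0 → $t5=16^21=5
xor $t5, $t5, $t3 → $t5=5^34=39
mul $t3, $t0, 5 → $t3=21*5=105
sub $t7, $t0, $t5 → $t7=21-39=-18
add $t0, $t3, $t3 → $t0=105+105=210
add $t3, $t5, 1 → $t3=39+1=40
halt.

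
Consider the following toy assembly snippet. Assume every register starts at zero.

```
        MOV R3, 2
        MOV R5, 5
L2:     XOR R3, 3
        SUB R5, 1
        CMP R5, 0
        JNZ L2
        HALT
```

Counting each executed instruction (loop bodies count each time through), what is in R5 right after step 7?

4

after MOV R3, 2: R3=2
after MOV R5, 5: R5=5
after XOR R3, 3: R3=2^3=1
after SUB R5, 1: R5=5-1=4
CMP R5, 0  (cmp 4,0)
JNZ L2: taken
after XOR R3, 3: R3=1^3=2
After step 7: R5 = 4.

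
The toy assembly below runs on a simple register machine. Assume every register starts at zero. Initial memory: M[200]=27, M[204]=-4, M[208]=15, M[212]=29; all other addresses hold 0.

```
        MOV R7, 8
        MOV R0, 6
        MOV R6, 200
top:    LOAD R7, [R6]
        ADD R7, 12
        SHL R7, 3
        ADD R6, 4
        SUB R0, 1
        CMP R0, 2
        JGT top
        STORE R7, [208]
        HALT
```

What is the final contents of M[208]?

after MOV R7, 8: R7=8
after MOV R0, 6: R0=6
after MOV R6, 200: R6=200
after LOAD R7, [R6]: R7=M[200]=27
after ADD R7, 12: R7=27+12=39
after SHL R7, 3: R7=39<<3=312
after ADD R6, 4: R6=200+4=204
after SUB R0, 1: R0=6-1=5
CMP R0, 2  (cmp 5,2)
JGT top: taken
after LOAD R7, [R6]: R7=M[204]=-4
after ADD R7, 12: R7=(-4)+12=8
after SHL R7, 3: R7=8<<3=64
after ADD R6, 4: R6=204+4=208
after SUB R0, 1: R0=5-1=4
CMP R0, 2  (cmp 4,2)
JGT top: taken
after LOAD R7, [R6]: R7=M[208]=15
after ADD R7, 12: R7=15+12=27
after SHL R7, 3: R7=27<<3=216
after ADD R6, 4: R6=208+4=212
after SUB R0, 1: R0=4-1=3
CMP R0, 2  (cmp 3,2)
JGT top: taken
after LOAD R7, [R6]: R7=M[212]=29
after ADD R7, 12: R7=29+12=41
after SHL R7, 3: R7=41<<3=328
after ADD R6, 4: R6=212+4=216
after SUB R0, 1: R0=3-1=2
CMP R0, 2  (cmp 2,2)
JGT top: not taken
STORE R7, [208] → M[208]=328
halt.

328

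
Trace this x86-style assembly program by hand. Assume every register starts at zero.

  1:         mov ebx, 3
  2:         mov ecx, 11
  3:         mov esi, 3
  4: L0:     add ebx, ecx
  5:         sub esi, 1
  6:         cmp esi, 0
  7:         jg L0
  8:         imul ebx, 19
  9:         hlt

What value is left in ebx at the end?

mov ebx, 3 → ebx=3
mov ecx, 11 → ecx=11
mov esi, 3 → esi=3
add ebx, ecx → ebx=3+11=14
sub esi, 1 → esi=3-1=2
cmp esi, 0  (cmp 2,0)
jg L0: taken
add ebx, ecx → ebx=14+11=25
sub esi, 1 → esi=2-1=1
cmp esi, 0  (cmp 1,0)
jg L0: taken
add ebx, ecx → ebx=25+11=36
sub esi, 1 → esi=1-1=0
cmp esi, 0  (cmp 0,0)
jg L0: not taken
imul ebx, 19 → ebx=36*19=684
halt.

684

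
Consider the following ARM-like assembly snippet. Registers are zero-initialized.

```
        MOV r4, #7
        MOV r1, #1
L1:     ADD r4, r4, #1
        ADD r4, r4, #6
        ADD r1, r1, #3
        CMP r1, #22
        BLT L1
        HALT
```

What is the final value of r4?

56

r4=7
r1=1
r4=7+1=8
r4=8+6=14
r1=1+3=4
CMP r1, #22  (cmp 4,22)
BLT L1: taken
r4=14+1=15
r4=15+6=21
r1=4+3=7
CMP r1, #22  (cmp 7,22)
BLT L1: taken
r4=21+1=22
r4=22+6=28
r1=7+3=10
CMP r1, #22  (cmp 10,22)
BLT L1: taken
r4=28+1=29
r4=29+6=35
r1=10+3=13
CMP r1, #22  (cmp 13,22)
BLT L1: taken
r4=35+1=36
r4=36+6=42
r1=13+3=16
CMP r1, #22  (cmp 16,22)
BLT L1: taken
r4=42+1=43
r4=43+6=49
r1=16+3=19
CMP r1, #22  (cmp 19,22)
BLT L1: taken
r4=49+1=50
r4=50+6=56
r1=19+3=22
CMP r1, #22  (cmp 22,22)
BLT L1: not taken
halt.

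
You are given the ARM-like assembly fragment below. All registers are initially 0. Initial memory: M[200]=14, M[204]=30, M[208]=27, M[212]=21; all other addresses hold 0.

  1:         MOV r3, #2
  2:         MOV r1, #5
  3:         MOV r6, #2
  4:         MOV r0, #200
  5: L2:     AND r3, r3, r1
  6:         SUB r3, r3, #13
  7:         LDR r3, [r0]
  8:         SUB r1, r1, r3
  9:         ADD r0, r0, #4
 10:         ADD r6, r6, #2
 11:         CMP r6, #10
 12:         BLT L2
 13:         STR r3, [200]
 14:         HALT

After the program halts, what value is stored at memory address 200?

MOV r3, #2 → r3=2
MOV r1, #5 → r1=5
MOV r6, #2 → r6=2
MOV r0, #200 → r0=200
AND r3, r3, r1 → r3=2&5=0
SUB r3, r3, #13 → r3=0-13=-13
LDR r3, [r0] → r3=M[200]=14
SUB r1, r1, r3 → r1=5-14=-9
ADD r0, r0, #4 → r0=200+4=204
ADD r6, r6, #2 → r6=2+2=4
CMP r6, #10  (cmp 4,10)
BLT L2: taken
AND r3, r3, r1 → r3=14&(-9)=6
SUB r3, r3, #13 → r3=6-13=-7
LDR r3, [r0] → r3=M[204]=30
SUB r1, r1, r3 → r1=(-9)-30=-39
ADD r0, r0, #4 → r0=204+4=208
ADD r6, r6, #2 → r6=4+2=6
CMP r6, #10  (cmp 6,10)
BLT L2: taken
AND r3, r3, r1 → r3=30&(-39)=24
SUB r3, r3, #13 → r3=24-13=11
LDR r3, [r0] → r3=M[208]=27
SUB r1, r1, r3 → r1=(-39)-27=-66
ADD r0, r0, #4 → r0=208+4=212
ADD r6, r6, #2 → r6=6+2=8
CMP r6, #10  (cmp 8,10)
BLT L2: taken
AND r3, r3, r1 → r3=27&(-66)=26
SUB r3, r3, #13 → r3=26-13=13
LDR r3, [r0] → r3=M[212]=21
SUB r1, r1, r3 → r1=(-66)-21=-87
ADD r0, r0, #4 → r0=212+4=216
ADD r6, r6, #2 → r6=8+2=10
CMP r6, #10  (cmp 10,10)
BLT L2: not taken
STR r3, [200] → M[200]=21
halt.

21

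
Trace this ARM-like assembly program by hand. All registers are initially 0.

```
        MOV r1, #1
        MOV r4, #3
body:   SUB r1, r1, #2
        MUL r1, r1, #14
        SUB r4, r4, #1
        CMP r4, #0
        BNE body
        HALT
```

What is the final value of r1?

-3164

after MOV r1, #1: r1=1
after MOV r4, #3: r4=3
after SUB r1, r1, #2: r1=1-2=-1
after MUL r1, r1, #14: r1=(-1)*14=-14
after SUB r4, r4, #1: r4=3-1=2
CMP r4, #0  (cmp 2,0)
BNE body: taken
after SUB r1, r1, #2: r1=(-14)-2=-16
after MUL r1, r1, #14: r1=(-16)*14=-224
after SUB r4, r4, #1: r4=2-1=1
CMP r4, #0  (cmp 1,0)
BNE body: taken
after SUB r1, r1, #2: r1=(-224)-2=-226
after MUL r1, r1, #14: r1=(-226)*14=-3164
after SUB r4, r4, #1: r4=1-1=0
CMP r4, #0  (cmp 0,0)
BNE body: not taken
halt.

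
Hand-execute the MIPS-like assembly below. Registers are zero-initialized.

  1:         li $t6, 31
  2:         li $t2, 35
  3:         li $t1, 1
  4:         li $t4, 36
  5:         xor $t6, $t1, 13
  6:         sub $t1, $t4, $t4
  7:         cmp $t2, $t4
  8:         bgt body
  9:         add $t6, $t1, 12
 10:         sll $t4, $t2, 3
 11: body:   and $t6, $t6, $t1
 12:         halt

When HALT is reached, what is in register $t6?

0

after li $t6, 31: $t6=31
after li $t2, 35: $t2=35
after li $t1, 1: $t1=1
after li $t4, 36: $t4=36
after xor $t6, $t1, 13: $t6=1^13=12
after sub $t1, $t4, $t4: $t1=36-36=0
cmp $t2, $t4  (cmp 35,36)
bgt body: not taken
after add $t6, $t1, 12: $t6=0+12=12
after sll $t4, $t2, 3: $t4=35<<3=280
after and $t6, $t6, $t1: $t6=12&0=0
halt.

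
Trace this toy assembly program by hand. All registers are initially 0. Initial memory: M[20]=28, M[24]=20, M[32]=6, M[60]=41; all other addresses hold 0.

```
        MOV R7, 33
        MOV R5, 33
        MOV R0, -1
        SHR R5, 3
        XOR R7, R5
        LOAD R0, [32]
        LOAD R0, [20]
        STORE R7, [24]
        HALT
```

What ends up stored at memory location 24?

MOV R7, 33 → R7=33
MOV R5, 33 → R5=33
MOV R0, -1 → R0=-1
SHR R5, 3 → R5=33>>3=4
XOR R7, R5 → R7=33^4=37
LOAD R0, [32] → R0=M[32]=6
LOAD R0, [20] → R0=M[20]=28
STORE R7, [24] → M[24]=37
halt.

37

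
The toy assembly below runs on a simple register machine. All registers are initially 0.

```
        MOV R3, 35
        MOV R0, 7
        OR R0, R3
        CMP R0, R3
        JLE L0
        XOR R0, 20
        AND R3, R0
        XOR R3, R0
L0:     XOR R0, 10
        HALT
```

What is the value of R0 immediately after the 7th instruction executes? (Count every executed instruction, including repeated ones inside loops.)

51

R3=35
R0=7
R0=7|35=39
CMP R0, R3  (cmp 39,35)
JLE L0: not taken
R0=39^20=51
R3=35&51=35
After step 7: R0 = 51.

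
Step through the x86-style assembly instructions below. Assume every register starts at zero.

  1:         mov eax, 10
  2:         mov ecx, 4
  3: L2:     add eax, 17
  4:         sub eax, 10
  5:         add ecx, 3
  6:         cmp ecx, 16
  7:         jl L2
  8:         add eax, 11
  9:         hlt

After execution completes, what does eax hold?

eax=10
ecx=4
eax=10+17=27
eax=27-10=17
ecx=4+3=7
cmp ecx, 16  (cmp 7,16)
jl L2: taken
eax=17+17=34
eax=34-10=24
ecx=7+3=10
cmp ecx, 16  (cmp 10,16)
jl L2: taken
eax=24+17=41
eax=41-10=31
ecx=10+3=13
cmp ecx, 16  (cmp 13,16)
jl L2: taken
eax=31+17=48
eax=48-10=38
ecx=13+3=16
cmp ecx, 16  (cmp 16,16)
jl L2: not taken
eax=38+11=49
halt.

49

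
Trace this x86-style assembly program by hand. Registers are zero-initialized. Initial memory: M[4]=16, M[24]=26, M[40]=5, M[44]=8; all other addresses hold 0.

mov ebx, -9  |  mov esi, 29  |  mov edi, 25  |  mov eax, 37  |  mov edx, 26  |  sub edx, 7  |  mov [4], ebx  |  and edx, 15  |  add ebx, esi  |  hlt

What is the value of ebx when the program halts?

20

ebx=-9
esi=29
edi=25
eax=37
edx=26
edx=26-7=19
mov [4], ebx → M[4]=-9
edx=19&15=3
ebx=(-9)+29=20
halt.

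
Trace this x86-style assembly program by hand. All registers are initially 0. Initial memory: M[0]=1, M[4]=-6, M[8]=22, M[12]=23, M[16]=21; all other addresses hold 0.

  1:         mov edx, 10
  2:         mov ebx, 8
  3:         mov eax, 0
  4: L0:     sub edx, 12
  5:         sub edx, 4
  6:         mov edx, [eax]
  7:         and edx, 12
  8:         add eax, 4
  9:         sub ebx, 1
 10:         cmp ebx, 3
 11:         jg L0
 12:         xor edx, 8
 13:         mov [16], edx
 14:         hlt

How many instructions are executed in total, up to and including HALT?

edx=10
ebx=8
eax=0
edx=10-12=-2
edx=(-2)-4=-6
edx=M[0]=1
edx=1&12=0
eax=0+4=4
ebx=8-1=7
cmp ebx, 3  (cmp 7,3)
jg L0: taken
edx=0-12=-12
edx=(-12)-4=-16
edx=M[4]=-6
edx=(-6)&12=8
eax=4+4=8
ebx=7-1=6
cmp ebx, 3  (cmp 6,3)
jg L0: taken
edx=8-12=-4
edx=(-4)-4=-8
edx=M[8]=22
edx=22&12=4
eax=8+4=12
ebx=6-1=5
cmp ebx, 3  (cmp 5,3)
jg L0: taken
edx=4-12=-8
edx=(-8)-4=-12
edx=M[12]=23
edx=23&12=4
eax=12+4=16
ebx=5-1=4
cmp ebx, 3  (cmp 4,3)
jg L0: taken
edx=4-12=-8
edx=(-8)-4=-12
edx=M[16]=21
edx=21&12=4
eax=16+4=20
ebx=4-1=3
cmp ebx, 3  (cmp 3,3)
jg L0: not taken
edx=4^8=12
mov [16], edx → M[16]=12
halt.
Total executed instructions: 46.

46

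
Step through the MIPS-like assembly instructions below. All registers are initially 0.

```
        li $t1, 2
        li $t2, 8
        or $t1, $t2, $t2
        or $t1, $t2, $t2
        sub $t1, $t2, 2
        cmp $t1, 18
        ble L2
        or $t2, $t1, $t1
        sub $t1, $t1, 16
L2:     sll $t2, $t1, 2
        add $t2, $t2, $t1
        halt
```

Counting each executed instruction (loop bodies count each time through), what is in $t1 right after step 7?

6

$t1=2
$t2=8
$t1=8|8=8
$t1=8|8=8
$t1=8-2=6
cmp $t1, 18  (cmp 6,18)
ble L2: taken
After step 7: $t1 = 6.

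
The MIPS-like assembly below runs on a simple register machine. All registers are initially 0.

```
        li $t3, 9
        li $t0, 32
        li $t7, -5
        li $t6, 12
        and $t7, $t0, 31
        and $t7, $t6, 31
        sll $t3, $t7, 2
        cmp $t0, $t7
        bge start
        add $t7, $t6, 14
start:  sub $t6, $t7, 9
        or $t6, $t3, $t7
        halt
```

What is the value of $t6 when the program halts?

60

$t3=9
$t0=32
$t7=-5
$t6=12
$t7=32&31=0
$t7=12&31=12
$t3=12<<2=48
cmp $t0, $t7  (cmp 32,12)
bge start: taken
$t6=12-9=3
$t6=48|12=60
halt.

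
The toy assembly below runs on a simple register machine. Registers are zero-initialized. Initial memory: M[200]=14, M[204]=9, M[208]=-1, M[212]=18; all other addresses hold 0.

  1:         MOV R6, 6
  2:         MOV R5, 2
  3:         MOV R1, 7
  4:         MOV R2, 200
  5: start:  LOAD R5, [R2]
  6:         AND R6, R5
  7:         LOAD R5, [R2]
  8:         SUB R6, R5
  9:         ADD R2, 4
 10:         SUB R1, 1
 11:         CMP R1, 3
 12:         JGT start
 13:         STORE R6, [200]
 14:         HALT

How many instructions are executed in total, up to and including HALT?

38

R6=6
R5=2
R1=7
R2=200
R5=M[200]=14
R6=6&14=6
R5=M[200]=14
R6=6-14=-8
R2=200+4=204
R1=7-1=6
CMP R1, 3  (cmp 6,3)
JGT start: taken
R5=M[204]=9
R6=(-8)&9=8
R5=M[204]=9
R6=8-9=-1
R2=204+4=208
R1=6-1=5
CMP R1, 3  (cmp 5,3)
JGT start: taken
R5=M[208]=-1
R6=(-1)&(-1)=-1
R5=M[208]=-1
R6=(-1)-(-1)=0
R2=208+4=212
R1=5-1=4
CMP R1, 3  (cmp 4,3)
JGT start: taken
R5=M[212]=18
R6=0&18=0
R5=M[212]=18
R6=0-18=-18
R2=212+4=216
R1=4-1=3
CMP R1, 3  (cmp 3,3)
JGT start: not taken
STORE R6, [200] → M[200]=-18
halt.
Total executed instructions: 38.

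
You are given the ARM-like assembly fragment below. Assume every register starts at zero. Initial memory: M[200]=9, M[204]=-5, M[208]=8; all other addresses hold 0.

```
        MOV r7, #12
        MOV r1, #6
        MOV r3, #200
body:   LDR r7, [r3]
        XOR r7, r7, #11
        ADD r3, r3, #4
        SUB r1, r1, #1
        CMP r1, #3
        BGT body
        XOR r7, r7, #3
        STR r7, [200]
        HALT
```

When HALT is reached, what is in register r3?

r7=12
r1=6
r3=200
r7=M[200]=9
r7=9^11=2
r3=200+4=204
r1=6-1=5
CMP r1, #3  (cmp 5,3)
BGT body: taken
r7=M[204]=-5
r7=(-5)^11=-16
r3=204+4=208
r1=5-1=4
CMP r1, #3  (cmp 4,3)
BGT body: taken
r7=M[208]=8
r7=8^11=3
r3=208+4=212
r1=4-1=3
CMP r1, #3  (cmp 3,3)
BGT body: not taken
r7=3^3=0
STR r7, [200] → M[200]=0
halt.

212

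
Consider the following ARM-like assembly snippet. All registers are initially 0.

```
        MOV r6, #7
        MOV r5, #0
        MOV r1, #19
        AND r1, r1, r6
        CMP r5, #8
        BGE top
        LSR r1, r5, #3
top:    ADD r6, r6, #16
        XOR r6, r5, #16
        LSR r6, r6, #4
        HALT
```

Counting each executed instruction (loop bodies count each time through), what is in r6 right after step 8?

23

r6=7
r5=0
r1=19
r1=19&7=3
CMP r5, #8  (cmp 0,8)
BGE top: not taken
r1=0>>3=0
r6=7+16=23
After step 8: r6 = 23.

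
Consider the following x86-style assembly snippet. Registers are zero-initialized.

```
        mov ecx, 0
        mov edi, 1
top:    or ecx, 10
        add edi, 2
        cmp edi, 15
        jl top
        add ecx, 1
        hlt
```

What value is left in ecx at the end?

11

after mov ecx, 0: ecx=0
after mov edi, 1: edi=1
after or ecx, 10: ecx=0|10=10
after add edi, 2: edi=1+2=3
cmp edi, 15  (cmp 3,15)
jl top: taken
after or ecx, 10: ecx=10|10=10
after add edi, 2: edi=3+2=5
cmp edi, 15  (cmp 5,15)
jl top: taken
after or ecx, 10: ecx=10|10=10
after add edi, 2: edi=5+2=7
cmp edi, 15  (cmp 7,15)
jl top: taken
after or ecx, 10: ecx=10|10=10
after add edi, 2: edi=7+2=9
cmp edi, 15  (cmp 9,15)
jl top: taken
after or ecx, 10: ecx=10|10=10
after add edi, 2: edi=9+2=11
cmp edi, 15  (cmp 11,15)
jl top: taken
after or ecx, 10: ecx=10|10=10
after add edi, 2: edi=11+2=13
cmp edi, 15  (cmp 13,15)
jl top: taken
after or ecx, 10: ecx=10|10=10
after add edi, 2: edi=13+2=15
cmp edi, 15  (cmp 15,15)
jl top: not taken
after add ecx, 1: ecx=10+1=11
halt.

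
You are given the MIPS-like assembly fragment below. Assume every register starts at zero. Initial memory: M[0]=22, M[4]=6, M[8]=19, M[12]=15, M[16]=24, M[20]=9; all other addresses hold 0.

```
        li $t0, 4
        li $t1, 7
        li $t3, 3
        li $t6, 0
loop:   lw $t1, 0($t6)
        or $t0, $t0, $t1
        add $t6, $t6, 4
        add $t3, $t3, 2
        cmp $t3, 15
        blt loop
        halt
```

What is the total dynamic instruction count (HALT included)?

41

$t0=4
$t1=7
$t3=3
$t6=0
$t1=M[0]=22
$t0=4|22=22
$t6=0+4=4
$t3=3+2=5
cmp $t3, 15  (cmp 5,15)
blt loop: taken
$t1=M[4]=6
$t0=22|6=22
$t6=4+4=8
$t3=5+2=7
cmp $t3, 15  (cmp 7,15)
blt loop: taken
$t1=M[8]=19
$t0=22|19=23
$t6=8+4=12
$t3=7+2=9
cmp $t3, 15  (cmp 9,15)
blt loop: taken
$t1=M[12]=15
$t0=23|15=31
$t6=12+4=16
$t3=9+2=11
cmp $t3, 15  (cmp 11,15)
blt loop: taken
$t1=M[16]=24
$t0=31|24=31
$t6=16+4=20
$t3=11+2=13
cmp $t3, 15  (cmp 13,15)
blt loop: taken
$t1=M[20]=9
$t0=31|9=31
$t6=20+4=24
$t3=13+2=15
cmp $t3, 15  (cmp 15,15)
blt loop: not taken
halt.
Total executed instructions: 41.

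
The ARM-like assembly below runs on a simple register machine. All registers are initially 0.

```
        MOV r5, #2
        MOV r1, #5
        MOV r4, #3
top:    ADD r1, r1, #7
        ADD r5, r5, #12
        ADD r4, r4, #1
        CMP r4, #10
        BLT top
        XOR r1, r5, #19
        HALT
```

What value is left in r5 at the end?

after MOV r5, #2: r5=2
after MOV r1, #5: r1=5
after MOV r4, #3: r4=3
after ADD r1, r1, #7: r1=5+7=12
after ADD r5, r5, #12: r5=2+12=14
after ADD r4, r4, #1: r4=3+1=4
CMP r4, #10  (cmp 4,10)
BLT top: taken
after ADD r1, r1, #7: r1=12+7=19
after ADD r5, r5, #12: r5=14+12=26
after ADD r4, r4, #1: r4=4+1=5
CMP r4, #10  (cmp 5,10)
BLT top: taken
after ADD r1, r1, #7: r1=19+7=26
after ADD r5, r5, #12: r5=26+12=38
after ADD r4, r4, #1: r4=5+1=6
CMP r4, #10  (cmp 6,10)
BLT top: taken
after ADD r1, r1, #7: r1=26+7=33
after ADD r5, r5, #12: r5=38+12=50
after ADD r4, r4, #1: r4=6+1=7
CMP r4, #10  (cmp 7,10)
BLT top: taken
after ADD r1, r1, #7: r1=33+7=40
after ADD r5, r5, #12: r5=50+12=62
after ADD r4, r4, #1: r4=7+1=8
CMP r4, #10  (cmp 8,10)
BLT top: taken
after ADD r1, r1, #7: r1=40+7=47
after ADD r5, r5, #12: r5=62+12=74
after ADD r4, r4, #1: r4=8+1=9
CMP r4, #10  (cmp 9,10)
BLT top: taken
after ADD r1, r1, #7: r1=47+7=54
after ADD r5, r5, #12: r5=74+12=86
after ADD r4, r4, #1: r4=9+1=10
CMP r4, #10  (cmp 10,10)
BLT top: not taken
after XOR r1, r5, #19: r1=86^19=69
halt.

86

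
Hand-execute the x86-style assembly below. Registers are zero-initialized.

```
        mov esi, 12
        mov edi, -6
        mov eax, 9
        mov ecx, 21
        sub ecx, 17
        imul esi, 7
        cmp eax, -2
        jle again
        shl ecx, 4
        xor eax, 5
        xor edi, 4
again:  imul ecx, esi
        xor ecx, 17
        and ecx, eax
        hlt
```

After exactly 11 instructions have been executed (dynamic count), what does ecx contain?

64

esi=12
edi=-6
eax=9
ecx=21
ecx=21-17=4
esi=12*7=84
cmp eax, -2  (cmp 9,-2)
jle again: not taken
ecx=4<<4=64
eax=9^5=12
edi=(-6)^4=-2
After step 11: ecx = 64.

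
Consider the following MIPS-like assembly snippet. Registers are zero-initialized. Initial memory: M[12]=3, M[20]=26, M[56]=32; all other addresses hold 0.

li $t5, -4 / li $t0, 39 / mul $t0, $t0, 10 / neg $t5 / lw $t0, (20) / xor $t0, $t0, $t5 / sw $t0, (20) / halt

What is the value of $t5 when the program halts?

li $t5, -4 → $t5=-4
li $t0, 39 → $t0=39
mul $t0, $t0, 10 → $t0=39*10=390
neg $t5 → $t5=-(-4)=4
lw $t0, (20) → $t0=M[20]=26
xor $t0, $t0, $t5 → $t0=26^4=30
sw $t0, (20) → M[20]=30
halt.

4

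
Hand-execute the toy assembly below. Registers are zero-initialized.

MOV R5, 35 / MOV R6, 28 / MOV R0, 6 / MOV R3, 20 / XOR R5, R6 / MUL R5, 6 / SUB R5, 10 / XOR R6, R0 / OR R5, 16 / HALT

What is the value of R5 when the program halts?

after MOV R5, 35: R5=35
after MOV R6, 28: R6=28
after MOV R0, 6: R0=6
after MOV R3, 20: R3=20
after XOR R5, R6: R5=35^28=63
after MUL R5, 6: R5=63*6=378
after SUB R5, 10: R5=378-10=368
after XOR R6, R0: R6=28^6=26
after OR R5, 16: R5=368|16=368
halt.

368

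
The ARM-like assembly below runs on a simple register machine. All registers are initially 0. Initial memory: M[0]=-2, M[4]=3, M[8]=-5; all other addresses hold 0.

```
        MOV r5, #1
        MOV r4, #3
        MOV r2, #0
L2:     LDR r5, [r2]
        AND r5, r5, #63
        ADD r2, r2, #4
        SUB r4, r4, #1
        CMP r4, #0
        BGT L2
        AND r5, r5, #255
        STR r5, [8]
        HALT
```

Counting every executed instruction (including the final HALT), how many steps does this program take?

MOV r5, #1 → r5=1
MOV r4, #3 → r4=3
MOV r2, #0 → r2=0
LDR r5, [r2] → r5=M[0]=-2
AND r5, r5, #63 → r5=(-2)&63=62
ADD r2, r2, #4 → r2=0+4=4
SUB r4, r4, #1 → r4=3-1=2
CMP r4, #0  (cmp 2,0)
BGT L2: taken
LDR r5, [r2] → r5=M[4]=3
AND r5, r5, #63 → r5=3&63=3
ADD r2, r2, #4 → r2=4+4=8
SUB r4, r4, #1 → r4=2-1=1
CMP r4, #0  (cmp 1,0)
BGT L2: taken
LDR r5, [r2] → r5=M[8]=-5
AND r5, r5, #63 → r5=(-5)&63=59
ADD r2, r2, #4 → r2=8+4=12
SUB r4, r4, #1 → r4=1-1=0
CMP r4, #0  (cmp 0,0)
BGT L2: not taken
AND r5, r5, #255 → r5=59&255=59
STR r5, [8] → M[8]=59
halt.
Total executed instructions: 24.

24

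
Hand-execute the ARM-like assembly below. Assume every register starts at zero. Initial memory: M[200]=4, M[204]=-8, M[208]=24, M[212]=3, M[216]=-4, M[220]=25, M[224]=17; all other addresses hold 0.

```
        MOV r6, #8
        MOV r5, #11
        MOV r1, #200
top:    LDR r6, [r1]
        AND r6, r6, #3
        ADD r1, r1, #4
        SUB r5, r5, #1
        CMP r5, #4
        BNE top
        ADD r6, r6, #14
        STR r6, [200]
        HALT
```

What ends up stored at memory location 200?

15

after MOV r6, #8: r6=8
after MOV r5, #11: r5=11
after MOV r1, #200: r1=200
after LDR r6, [r1]: r6=M[200]=4
after AND r6, r6, #3: r6=4&3=0
after ADD r1, r1, #4: r1=200+4=204
after SUB r5, r5, #1: r5=11-1=10
CMP r5, #4  (cmp 10,4)
BNE top: taken
after LDR r6, [r1]: r6=M[204]=-8
after AND r6, r6, #3: r6=(-8)&3=0
after ADD r1, r1, #4: r1=204+4=208
after SUB r5, r5, #1: r5=10-1=9
CMP r5, #4  (cmp 9,4)
BNE top: taken
after LDR r6, [r1]: r6=M[208]=24
after AND r6, r6, #3: r6=24&3=0
after ADD r1, r1, #4: r1=208+4=212
after SUB r5, r5, #1: r5=9-1=8
CMP r5, #4  (cmp 8,4)
BNE top: taken
after LDR r6, [r1]: r6=M[212]=3
after AND r6, r6, #3: r6=3&3=3
after ADD r1, r1, #4: r1=212+4=216
after SUB r5, r5, #1: r5=8-1=7
CMP r5, #4  (cmp 7,4)
BNE top: taken
after LDR r6, [r1]: r6=M[216]=-4
after AND r6, r6, #3: r6=(-4)&3=0
after ADD r1, r1, #4: r1=216+4=220
after SUB r5, r5, #1: r5=7-1=6
CMP r5, #4  (cmp 6,4)
BNE top: taken
after LDR r6, [r1]: r6=M[220]=25
after AND r6, r6, #3: r6=25&3=1
after ADD r1, r1, #4: r1=220+4=224
after SUB r5, r5, #1: r5=6-1=5
CMP r5, #4  (cmp 5,4)
BNE top: taken
after LDR r6, [r1]: r6=M[224]=17
after AND r6, r6, #3: r6=17&3=1
after ADD r1, r1, #4: r1=224+4=228
after SUB r5, r5, #1: r5=5-1=4
CMP r5, #4  (cmp 4,4)
BNE top: not taken
after ADD r6, r6, #14: r6=1+14=15
STR r6, [200] → M[200]=15
halt.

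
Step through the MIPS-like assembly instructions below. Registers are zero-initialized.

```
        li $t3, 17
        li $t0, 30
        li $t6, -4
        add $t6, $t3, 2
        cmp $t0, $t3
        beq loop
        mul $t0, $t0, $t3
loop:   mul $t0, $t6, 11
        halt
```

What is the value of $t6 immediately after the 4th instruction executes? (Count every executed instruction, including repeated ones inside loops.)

19

$t3=17
$t0=30
$t6=-4
$t6=17+2=19
After step 4: $t6 = 19.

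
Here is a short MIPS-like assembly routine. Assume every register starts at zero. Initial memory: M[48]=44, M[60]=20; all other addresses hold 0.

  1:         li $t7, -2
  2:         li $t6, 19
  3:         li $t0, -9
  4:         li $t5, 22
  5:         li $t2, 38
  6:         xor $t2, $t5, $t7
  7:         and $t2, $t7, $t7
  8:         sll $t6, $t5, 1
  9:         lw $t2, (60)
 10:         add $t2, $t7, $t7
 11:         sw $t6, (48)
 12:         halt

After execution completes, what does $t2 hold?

-4

after li $t7, -2: $t7=-2
after li $t6, 19: $t6=19
after li $t0, -9: $t0=-9
after li $t5, 22: $t5=22
after li $t2, 38: $t2=38
after xor $t2, $t5, $t7: $t2=22^(-2)=-24
after and $t2, $t7, $t7: $t2=(-2)&(-2)=-2
after sll $t6, $t5, 1: $t6=22<<1=44
after lw $t2, (60): $t2=M[60]=20
after add $t2, $t7, $t7: $t2=(-2)+(-2)=-4
sw $t6, (48) → M[48]=44
halt.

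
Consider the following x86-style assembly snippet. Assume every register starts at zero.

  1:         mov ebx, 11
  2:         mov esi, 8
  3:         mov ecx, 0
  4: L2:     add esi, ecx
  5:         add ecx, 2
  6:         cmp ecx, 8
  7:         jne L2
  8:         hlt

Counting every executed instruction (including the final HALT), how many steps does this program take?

20

after mov ebx, 11: ebx=11
after mov esi, 8: esi=8
after mov ecx, 0: ecx=0
after add esi, ecx: esi=8+0=8
after add ecx, 2: ecx=0+2=2
cmp ecx, 8  (cmp 2,8)
jne L2: taken
after add esi, ecx: esi=8+2=10
after add ecx, 2: ecx=2+2=4
cmp ecx, 8  (cmp 4,8)
jne L2: taken
after add esi, ecx: esi=10+4=14
after add ecx, 2: ecx=4+2=6
cmp ecx, 8  (cmp 6,8)
jne L2: taken
after add esi, ecx: esi=14+6=20
after add ecx, 2: ecx=6+2=8
cmp ecx, 8  (cmp 8,8)
jne L2: not taken
halt.
Total executed instructions: 20.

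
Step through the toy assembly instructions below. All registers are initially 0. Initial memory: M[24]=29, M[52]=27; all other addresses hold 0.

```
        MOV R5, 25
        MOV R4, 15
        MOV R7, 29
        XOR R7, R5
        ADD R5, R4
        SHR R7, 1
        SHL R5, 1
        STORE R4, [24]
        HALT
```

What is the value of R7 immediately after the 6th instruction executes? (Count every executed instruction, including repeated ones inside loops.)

after MOV R5, 25: R5=25
after MOV R4, 15: R4=15
after MOV R7, 29: R7=29
after XOR R7, R5: R7=29^25=4
after ADD R5, R4: R5=25+15=40
after SHR R7, 1: R7=4>>1=2
After step 6: R7 = 2.

2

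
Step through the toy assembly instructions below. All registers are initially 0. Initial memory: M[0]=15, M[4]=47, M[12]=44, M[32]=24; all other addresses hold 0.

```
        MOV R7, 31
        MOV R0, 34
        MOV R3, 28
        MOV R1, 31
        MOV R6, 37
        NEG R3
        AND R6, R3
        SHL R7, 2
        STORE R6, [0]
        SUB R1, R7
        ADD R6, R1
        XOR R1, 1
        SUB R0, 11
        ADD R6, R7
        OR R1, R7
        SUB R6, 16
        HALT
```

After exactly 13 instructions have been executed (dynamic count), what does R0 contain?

23

R7=31
R0=34
R3=28
R1=31
R6=37
R3=-(28)=-28
R6=37&(-28)=36
R7=31<<2=124
STORE R6, [0] → M[0]=36
R1=31-124=-93
R6=36+(-93)=-57
R1=(-93)^1=-94
R0=34-11=23
After step 13: R0 = 23.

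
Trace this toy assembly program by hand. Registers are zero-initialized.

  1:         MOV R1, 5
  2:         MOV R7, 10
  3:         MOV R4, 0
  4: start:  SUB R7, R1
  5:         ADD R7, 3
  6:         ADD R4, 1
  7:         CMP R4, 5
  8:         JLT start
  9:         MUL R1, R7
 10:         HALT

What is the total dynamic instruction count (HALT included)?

30

MOV R1, 5 → R1=5
MOV R7, 10 → R7=10
MOV R4, 0 → R4=0
SUB R7, R1 → R7=10-5=5
ADD R7, 3 → R7=5+3=8
ADD R4, 1 → R4=0+1=1
CMP R4, 5  (cmp 1,5)
JLT start: taken
SUB R7, R1 → R7=8-5=3
ADD R7, 3 → R7=3+3=6
ADD R4, 1 → R4=1+1=2
CMP R4, 5  (cmp 2,5)
JLT start: taken
SUB R7, R1 → R7=6-5=1
ADD R7, 3 → R7=1+3=4
ADD R4, 1 → R4=2+1=3
CMP R4, 5  (cmp 3,5)
JLT start: taken
SUB R7, R1 → R7=4-5=-1
ADD R7, 3 → R7=(-1)+3=2
ADD R4, 1 → R4=3+1=4
CMP R4, 5  (cmp 4,5)
JLT start: taken
SUB R7, R1 → R7=2-5=-3
ADD R7, 3 → R7=(-3)+3=0
ADD R4, 1 → R4=4+1=5
CMP R4, 5  (cmp 5,5)
JLT start: not taken
MUL R1, R7 → R1=5*0=0
halt.
Total executed instructions: 30.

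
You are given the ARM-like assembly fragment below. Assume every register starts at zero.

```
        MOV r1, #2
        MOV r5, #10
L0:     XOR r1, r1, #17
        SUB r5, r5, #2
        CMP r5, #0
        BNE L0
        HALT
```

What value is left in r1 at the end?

19

after MOV r1, #2: r1=2
after MOV r5, #10: r5=10
after XOR r1, r1, #17: r1=2^17=19
after SUB r5, r5, #2: r5=10-2=8
CMP r5, #0  (cmp 8,0)
BNE L0: taken
after XOR r1, r1, #17: r1=19^17=2
after SUB r5, r5, #2: r5=8-2=6
CMP r5, #0  (cmp 6,0)
BNE L0: taken
after XOR r1, r1, #17: r1=2^17=19
after SUB r5, r5, #2: r5=6-2=4
CMP r5, #0  (cmp 4,0)
BNE L0: taken
after XOR r1, r1, #17: r1=19^17=2
after SUB r5, r5, #2: r5=4-2=2
CMP r5, #0  (cmp 2,0)
BNE L0: taken
after XOR r1, r1, #17: r1=2^17=19
after SUB r5, r5, #2: r5=2-2=0
CMP r5, #0  (cmp 0,0)
BNE L0: not taken
halt.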